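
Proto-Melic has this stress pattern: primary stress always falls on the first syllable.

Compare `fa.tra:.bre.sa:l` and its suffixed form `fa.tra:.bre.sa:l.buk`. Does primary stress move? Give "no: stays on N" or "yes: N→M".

no: stays on 1

Base `fa.tra:.bre.sa:l` (4 syllables):
  The word has 4 syllables; the first syllable is syllable 1 (fa).
  → primary stress on syllable 1.
Suffixed `fa.tra:.bre.sa:l.buk` (5 syllables):
  The word has 5 syllables; the first syllable is syllable 1 (fa).
  → primary stress on syllable 1.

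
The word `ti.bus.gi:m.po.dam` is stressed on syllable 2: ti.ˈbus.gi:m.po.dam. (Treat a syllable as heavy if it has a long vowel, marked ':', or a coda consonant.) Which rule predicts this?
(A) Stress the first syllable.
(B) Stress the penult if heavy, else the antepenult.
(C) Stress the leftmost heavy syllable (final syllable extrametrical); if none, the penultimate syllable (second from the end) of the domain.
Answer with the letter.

Rule A → syllable 1 (observed: 2).
Rule B → syllable 3 (observed: 2).
Rule C → syllable 2 ✓.

C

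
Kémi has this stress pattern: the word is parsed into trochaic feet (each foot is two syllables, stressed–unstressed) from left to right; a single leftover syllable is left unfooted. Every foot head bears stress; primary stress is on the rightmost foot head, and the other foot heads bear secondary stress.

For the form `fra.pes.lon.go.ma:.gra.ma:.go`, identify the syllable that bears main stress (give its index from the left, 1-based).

Parse left to right into trochaic (ˈσσ) feet: (ˈfra.pes) (ˈlon.go) (ˈma:.gra) (ˈma:.go).
Foot heads (stressed positions): 1, 3, 5, 7.
End Rule Rightmost: primary stress on the rightmost head = syllable 7.
Primary stress: syllable 7 → fra.pes.lon.go.ma:.gra.ˈma:.go.

7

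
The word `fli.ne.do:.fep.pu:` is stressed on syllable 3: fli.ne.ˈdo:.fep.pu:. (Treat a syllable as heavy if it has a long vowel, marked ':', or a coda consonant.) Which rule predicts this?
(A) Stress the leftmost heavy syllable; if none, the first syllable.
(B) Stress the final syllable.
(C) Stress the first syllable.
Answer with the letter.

A

Rule A → syllable 3 ✓.
Rule B → syllable 5 (observed: 3).
Rule C → syllable 1 (observed: 3).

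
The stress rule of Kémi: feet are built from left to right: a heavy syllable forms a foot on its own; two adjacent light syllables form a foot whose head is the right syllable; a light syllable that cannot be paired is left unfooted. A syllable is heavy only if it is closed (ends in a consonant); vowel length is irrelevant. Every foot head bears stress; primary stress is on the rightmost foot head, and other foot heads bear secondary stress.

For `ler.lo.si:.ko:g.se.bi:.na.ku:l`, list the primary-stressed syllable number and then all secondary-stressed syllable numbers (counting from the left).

Weights: 1 ler H, 2 lo L, 3 si: L, 4 ko:g H, 5 se L, 6 bi: L, 7 na L, 8 ku:l H.
Parse left to right (heavy = foot alone; LL = one foot; stranded L unfooted): (ˈler) (lo.ˈsi:) (ˈko:g) (se.ˈbi:) na (ˈku:l).
Foot heads: 1, 3, 4, 6, 8.
Primary stress on the rightmost head = syllable 8.
Secondary stress on 1, 3, 4, 6: ˌler.lo.ˌsi:.ˌko:g.se.ˌbi:.na.ˈku:l.

primary 8, secondary 1, 3, 4, 6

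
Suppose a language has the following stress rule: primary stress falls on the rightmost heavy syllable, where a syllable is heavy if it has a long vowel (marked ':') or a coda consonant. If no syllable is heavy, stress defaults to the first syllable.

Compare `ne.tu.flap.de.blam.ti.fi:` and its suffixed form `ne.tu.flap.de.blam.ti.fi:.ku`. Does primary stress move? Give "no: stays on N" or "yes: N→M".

Base `ne.tu.flap.de.blam.ti.fi:` (7 syllables):
  Weights: 1 ne L, 2 tu L, 3 flap H, 4 de L, 5 blam H, 6 ti L, 7 fi: H.
  Heavy syllables in the domain: 3, 5, 7. The rightmost is syllable 7 (fi:).
  → primary stress on syllable 7.
Suffixed `ne.tu.flap.de.blam.ti.fi:.ku` (8 syllables):
  Weights: 1 ne L, 2 tu L, 3 flap H, 4 de L, 5 blam H, 6 ti L, 7 fi: H, 8 ku L.
  Heavy syllables in the domain: 3, 5, 7. The rightmost is syllable 7 (fi:).
  → primary stress on syllable 7.

no: stays on 7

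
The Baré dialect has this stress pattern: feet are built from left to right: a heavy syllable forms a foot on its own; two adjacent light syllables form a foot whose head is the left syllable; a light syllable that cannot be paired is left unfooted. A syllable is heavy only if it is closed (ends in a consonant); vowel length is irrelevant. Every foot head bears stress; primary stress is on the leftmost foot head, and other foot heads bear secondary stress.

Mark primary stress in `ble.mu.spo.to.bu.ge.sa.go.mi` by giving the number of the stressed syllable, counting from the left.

1

Weights: 1 ble L, 2 mu L, 3 spo L, 4 to L, 5 bu L, 6 ge L, 7 sa L, 8 go L, 9 mi L.
Parse left to right (heavy = foot alone; LL = one foot; stranded L unfooted): (ˈble.mu) (ˈspo.to) (ˈbu.ge) (ˈsa.go) mi.
Foot heads: 1, 3, 5, 7.
Primary stress on the leftmost head = syllable 1.
Primary stress: syllable 1 → ˈble.mu.spo.to.bu.ge.sa.go.mi.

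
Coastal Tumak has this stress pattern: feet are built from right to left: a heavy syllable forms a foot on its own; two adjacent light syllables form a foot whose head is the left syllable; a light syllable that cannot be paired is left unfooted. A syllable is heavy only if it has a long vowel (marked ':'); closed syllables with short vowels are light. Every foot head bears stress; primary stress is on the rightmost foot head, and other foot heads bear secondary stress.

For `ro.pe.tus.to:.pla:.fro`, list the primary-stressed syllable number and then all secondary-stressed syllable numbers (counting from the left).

Weights: 1 ro L, 2 pe L, 3 tus L, 4 to: H, 5 pla: H, 6 fro L.
Parse right to left (heavy = foot alone; LL = one foot; stranded L unfooted): ro (ˈpe.tus) (ˈto:) (ˈpla:) fro.
Foot heads: 2, 4, 5.
Primary stress on the rightmost head = syllable 5.
Secondary stress on 2, 4: ro.ˌpe.tus.ˌto:.ˈpla:.fro.

primary 5, secondary 2, 4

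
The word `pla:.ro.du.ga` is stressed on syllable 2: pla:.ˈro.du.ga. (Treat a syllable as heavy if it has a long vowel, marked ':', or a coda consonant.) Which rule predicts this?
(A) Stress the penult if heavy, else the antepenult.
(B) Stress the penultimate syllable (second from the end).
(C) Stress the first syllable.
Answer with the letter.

Rule A → syllable 2 ✓.
Rule B → syllable 3 (observed: 2).
Rule C → syllable 1 (observed: 2).

A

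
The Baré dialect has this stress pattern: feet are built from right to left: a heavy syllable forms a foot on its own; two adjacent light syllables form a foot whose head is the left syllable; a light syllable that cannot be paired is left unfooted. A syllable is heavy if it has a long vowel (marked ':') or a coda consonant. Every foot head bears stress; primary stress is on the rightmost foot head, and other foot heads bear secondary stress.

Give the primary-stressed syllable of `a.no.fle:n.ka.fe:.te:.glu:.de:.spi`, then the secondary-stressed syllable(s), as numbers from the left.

Weights: 1 a L, 2 no L, 3 fle:n H, 4 ka L, 5 fe: H, 6 te: H, 7 glu: H, 8 de: H, 9 spi L.
Parse right to left (heavy = foot alone; LL = one foot; stranded L unfooted): (ˈa.no) (ˈfle:n) ka (ˈfe:) (ˈte:) (ˈglu:) (ˈde:) spi.
Foot heads: 1, 3, 5, 6, 7, 8.
Primary stress on the rightmost head = syllable 8.
Secondary stress on 1, 3, 5, 6, 7: ˌa.no.ˌfle:n.ka.ˌfe:.ˌte:.ˌglu:.ˈde:.spi.

primary 8, secondary 1, 3, 5, 6, 7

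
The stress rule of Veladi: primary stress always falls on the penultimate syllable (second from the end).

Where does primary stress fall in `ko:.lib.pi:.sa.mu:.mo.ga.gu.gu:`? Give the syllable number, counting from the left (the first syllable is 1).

8

The word has 9 syllables; the penultimate syllable (second from the end) is syllable 8 (gu).
Primary stress: syllable 8 → ko:.lib.pi:.sa.mu:.mo.ga.ˈgu.gu:.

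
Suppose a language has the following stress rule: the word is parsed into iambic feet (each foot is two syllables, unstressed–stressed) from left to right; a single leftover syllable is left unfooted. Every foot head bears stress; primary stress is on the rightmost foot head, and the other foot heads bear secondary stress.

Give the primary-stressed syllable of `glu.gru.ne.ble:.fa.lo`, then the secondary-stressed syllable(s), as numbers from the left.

Parse left to right into iambic (σˈσ) feet: (glu.ˈgru) (ne.ˈble:) (fa.ˈlo).
Foot heads (stressed positions): 2, 4, 6.
End Rule Rightmost: primary stress on the rightmost head = syllable 6.
Secondary stress on 2, 4: glu.ˌgru.ne.ˌble:.fa.ˈlo.

primary 6, secondary 2, 4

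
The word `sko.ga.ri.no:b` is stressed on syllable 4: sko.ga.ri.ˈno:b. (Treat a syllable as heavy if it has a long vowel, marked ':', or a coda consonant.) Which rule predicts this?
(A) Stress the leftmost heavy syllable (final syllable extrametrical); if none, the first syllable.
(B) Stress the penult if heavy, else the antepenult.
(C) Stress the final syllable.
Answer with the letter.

Rule A → syllable 1 (observed: 4).
Rule B → syllable 2 (observed: 4).
Rule C → syllable 4 ✓.

C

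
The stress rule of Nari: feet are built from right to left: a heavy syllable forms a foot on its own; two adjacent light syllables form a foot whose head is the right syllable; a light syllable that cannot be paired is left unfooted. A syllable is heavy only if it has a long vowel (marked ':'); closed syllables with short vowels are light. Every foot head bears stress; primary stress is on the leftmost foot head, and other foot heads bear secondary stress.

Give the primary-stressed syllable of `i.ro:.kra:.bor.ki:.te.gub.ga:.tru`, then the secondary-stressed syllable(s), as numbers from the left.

Weights: 1 i L, 2 ro: H, 3 kra: H, 4 bor L, 5 ki: H, 6 te L, 7 gub L, 8 ga: H, 9 tru L.
Parse right to left (heavy = foot alone; LL = one foot; stranded L unfooted): i (ˈro:) (ˈkra:) bor (ˈki:) (te.ˈgub) (ˈga:) tru.
Foot heads: 2, 3, 5, 7, 8.
Primary stress on the leftmost head = syllable 2.
Secondary stress on 3, 5, 7, 8: i.ˈro:.ˌkra:.bor.ˌki:.te.ˌgub.ˌga:.tru.

primary 2, secondary 3, 5, 7, 8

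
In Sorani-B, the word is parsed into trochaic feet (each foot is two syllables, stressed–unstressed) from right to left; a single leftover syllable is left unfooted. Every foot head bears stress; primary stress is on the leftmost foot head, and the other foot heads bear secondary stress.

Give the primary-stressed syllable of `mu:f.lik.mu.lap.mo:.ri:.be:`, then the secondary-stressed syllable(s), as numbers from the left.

Parse right to left into trochaic (ˈσσ) feet: mu:f (ˈlik.mu) (ˈlap.mo:) (ˈri:.be:). Syllable 1 is left unfooted.
Foot heads (stressed positions): 2, 4, 6.
End Rule Leftmost: primary stress on the leftmost head = syllable 2.
Secondary stress on 4, 6: mu:f.ˈlik.mu.ˌlap.mo:.ˌri:.be:.

primary 2, secondary 4, 6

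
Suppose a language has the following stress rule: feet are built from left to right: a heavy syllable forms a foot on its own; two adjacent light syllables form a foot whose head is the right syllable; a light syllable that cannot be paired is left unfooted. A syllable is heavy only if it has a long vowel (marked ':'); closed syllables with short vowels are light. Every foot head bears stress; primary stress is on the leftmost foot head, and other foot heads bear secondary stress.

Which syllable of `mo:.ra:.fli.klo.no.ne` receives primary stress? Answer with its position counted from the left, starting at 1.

Weights: 1 mo: H, 2 ra: H, 3 fli L, 4 klo L, 5 no L, 6 ne L.
Parse left to right (heavy = foot alone; LL = one foot; stranded L unfooted): (ˈmo:) (ˈra:) (fli.ˈklo) (no.ˈne).
Foot heads: 1, 2, 4, 6.
Primary stress on the leftmost head = syllable 1.
Primary stress: syllable 1 → ˈmo:.ra:.fli.klo.no.ne.

1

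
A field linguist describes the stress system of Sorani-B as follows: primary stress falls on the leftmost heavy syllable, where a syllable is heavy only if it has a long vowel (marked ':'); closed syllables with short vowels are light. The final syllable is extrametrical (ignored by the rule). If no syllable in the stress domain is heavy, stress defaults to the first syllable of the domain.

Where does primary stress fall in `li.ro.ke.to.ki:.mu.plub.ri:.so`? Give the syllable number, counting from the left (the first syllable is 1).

5

The final syllable (9, so) is extrametrical; the stress domain is syllables 1–8.
Weights: 1 li L, 2 ro L, 3 ke L, 4 to L, 5 ki: H, 6 mu L, 7 plub L, 8 ri: H.
Heavy syllables in the domain: 5, 8. The leftmost is syllable 5 (ki:).
Primary stress: syllable 5 → li.ro.ke.to.ˈki:.mu.plub.ri:.so.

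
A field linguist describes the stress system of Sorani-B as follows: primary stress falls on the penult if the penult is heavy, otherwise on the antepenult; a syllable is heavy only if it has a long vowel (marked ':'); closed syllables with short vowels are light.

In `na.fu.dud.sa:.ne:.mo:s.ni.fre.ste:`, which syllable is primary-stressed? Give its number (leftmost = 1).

Weights: 7 ni L, 8 fre L, 9 ste: H.
The penult (syllable 8, fre) is light, so stress falls on the antepenult (syllable 7, ni).
Primary stress: syllable 7 → na.fu.dud.sa:.ne:.mo:s.ˈni.fre.ste:.

7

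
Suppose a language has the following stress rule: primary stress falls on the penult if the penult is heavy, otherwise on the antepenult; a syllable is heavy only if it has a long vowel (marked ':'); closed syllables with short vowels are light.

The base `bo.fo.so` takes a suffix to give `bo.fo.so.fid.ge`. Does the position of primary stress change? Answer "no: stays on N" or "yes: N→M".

yes: 1→3

Base `bo.fo.so` (3 syllables):
  Weights: 1 bo L, 2 fo L, 3 so L.
  The penult (syllable 2, fo) is light, so stress falls on the antepenult (syllable 1, bo).
  → primary stress on syllable 1.
Suffixed `bo.fo.so.fid.ge` (5 syllables):
  Weights: 3 so L, 4 fid L, 5 ge L.
  The penult (syllable 4, fid) is light, so stress falls on the antepenult (syllable 3, so).
  → primary stress on syllable 3.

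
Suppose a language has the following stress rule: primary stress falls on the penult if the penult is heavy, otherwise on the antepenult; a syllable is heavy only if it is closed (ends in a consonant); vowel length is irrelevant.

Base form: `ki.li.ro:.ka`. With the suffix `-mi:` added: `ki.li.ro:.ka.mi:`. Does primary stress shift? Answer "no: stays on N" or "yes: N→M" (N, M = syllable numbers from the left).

Base `ki.li.ro:.ka` (4 syllables):
  Weights: 2 li L, 3 ro: L, 4 ka L.
  The penult (syllable 3, ro:) is light, so stress falls on the antepenult (syllable 2, li).
  → primary stress on syllable 2.
Suffixed `ki.li.ro:.ka.mi:` (5 syllables):
  Weights: 3 ro: L, 4 ka L, 5 mi: L.
  The penult (syllable 4, ka) is light, so stress falls on the antepenult (syllable 3, ro:).
  → primary stress on syllable 3.

yes: 2→3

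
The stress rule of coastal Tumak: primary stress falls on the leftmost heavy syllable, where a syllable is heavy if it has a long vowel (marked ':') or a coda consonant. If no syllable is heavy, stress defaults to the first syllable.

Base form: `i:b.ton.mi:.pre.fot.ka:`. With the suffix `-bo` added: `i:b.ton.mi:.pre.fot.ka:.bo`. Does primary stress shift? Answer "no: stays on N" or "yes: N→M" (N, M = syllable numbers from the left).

Base `i:b.ton.mi:.pre.fot.ka:` (6 syllables):
  Weights: 1 i:b H, 2 ton H, 3 mi: H, 4 pre L, 5 fot H, 6 ka: H.
  Heavy syllables in the domain: 1, 2, 3, 5, 6. The leftmost is syllable 1 (i:b).
  → primary stress on syllable 1.
Suffixed `i:b.ton.mi:.pre.fot.ka:.bo` (7 syllables):
  Weights: 1 i:b H, 2 ton H, 3 mi: H, 4 pre L, 5 fot H, 6 ka: H, 7 bo L.
  Heavy syllables in the domain: 1, 2, 3, 5, 6. The leftmost is syllable 1 (i:b).
  → primary stress on syllable 1.

no: stays on 1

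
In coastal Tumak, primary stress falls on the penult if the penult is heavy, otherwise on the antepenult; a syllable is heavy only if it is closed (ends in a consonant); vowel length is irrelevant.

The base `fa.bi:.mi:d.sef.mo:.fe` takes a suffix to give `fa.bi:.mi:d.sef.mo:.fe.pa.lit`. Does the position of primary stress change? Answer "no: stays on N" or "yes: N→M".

yes: 4→6

Base `fa.bi:.mi:d.sef.mo:.fe` (6 syllables):
  Weights: 4 sef H, 5 mo: L, 6 fe L.
  The penult (syllable 5, mo:) is light, so stress falls on the antepenult (syllable 4, sef).
  → primary stress on syllable 4.
Suffixed `fa.bi:.mi:d.sef.mo:.fe.pa.lit` (8 syllables):
  Weights: 6 fe L, 7 pa L, 8 lit H.
  The penult (syllable 7, pa) is light, so stress falls on the antepenult (syllable 6, fe).
  → primary stress on syllable 6.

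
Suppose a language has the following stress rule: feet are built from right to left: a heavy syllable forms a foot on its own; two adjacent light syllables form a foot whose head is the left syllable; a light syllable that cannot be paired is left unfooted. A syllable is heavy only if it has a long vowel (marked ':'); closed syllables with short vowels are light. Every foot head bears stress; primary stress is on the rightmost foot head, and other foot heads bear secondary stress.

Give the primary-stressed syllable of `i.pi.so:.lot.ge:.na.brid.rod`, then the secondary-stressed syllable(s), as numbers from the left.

Weights: 1 i L, 2 pi L, 3 so: H, 4 lot L, 5 ge: H, 6 na L, 7 brid L, 8 rod L.
Parse right to left (heavy = foot alone; LL = one foot; stranded L unfooted): (ˈi.pi) (ˈso:) lot (ˈge:) na (ˈbrid.rod).
Foot heads: 1, 3, 5, 7.
Primary stress on the rightmost head = syllable 7.
Secondary stress on 1, 3, 5: ˌi.pi.ˌso:.lot.ˌge:.na.ˈbrid.rod.

primary 7, secondary 1, 3, 5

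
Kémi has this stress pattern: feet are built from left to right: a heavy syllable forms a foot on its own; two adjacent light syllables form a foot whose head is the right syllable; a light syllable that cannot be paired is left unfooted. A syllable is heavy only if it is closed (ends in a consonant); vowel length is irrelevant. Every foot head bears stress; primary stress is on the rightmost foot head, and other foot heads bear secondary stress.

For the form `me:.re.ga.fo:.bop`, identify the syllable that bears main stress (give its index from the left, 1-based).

5

Weights: 1 me: L, 2 re L, 3 ga L, 4 fo: L, 5 bop H.
Parse left to right (heavy = foot alone; LL = one foot; stranded L unfooted): (me:.ˈre) (ga.ˈfo:) (ˈbop).
Foot heads: 2, 4, 5.
Primary stress on the rightmost head = syllable 5.
Primary stress: syllable 5 → me:.re.ga.fo:.ˈbop.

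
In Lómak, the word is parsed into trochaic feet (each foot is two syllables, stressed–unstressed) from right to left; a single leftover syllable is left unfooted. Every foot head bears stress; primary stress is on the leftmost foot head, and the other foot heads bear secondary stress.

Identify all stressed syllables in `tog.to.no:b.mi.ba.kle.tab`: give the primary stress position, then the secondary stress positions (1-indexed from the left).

Parse right to left into trochaic (ˈσσ) feet: tog (ˈto.no:b) (ˈmi.ba) (ˈkle.tab). Syllable 1 is left unfooted.
Foot heads (stressed positions): 2, 4, 6.
End Rule Leftmost: primary stress on the leftmost head = syllable 2.
Secondary stress on 4, 6: tog.ˈto.no:b.ˌmi.ba.ˌkle.tab.

primary 2, secondary 4, 6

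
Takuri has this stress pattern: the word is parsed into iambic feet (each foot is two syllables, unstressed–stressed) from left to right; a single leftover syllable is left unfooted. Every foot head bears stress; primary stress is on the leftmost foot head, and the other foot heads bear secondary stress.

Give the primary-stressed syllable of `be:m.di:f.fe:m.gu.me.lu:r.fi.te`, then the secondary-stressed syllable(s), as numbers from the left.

Parse left to right into iambic (σˈσ) feet: (be:m.ˈdi:f) (fe:m.ˈgu) (me.ˈlu:r) (fi.ˈte).
Foot heads (stressed positions): 2, 4, 6, 8.
End Rule Leftmost: primary stress on the leftmost head = syllable 2.
Secondary stress on 4, 6, 8: be:m.ˈdi:f.fe:m.ˌgu.me.ˌlu:r.fi.ˌte.

primary 2, secondary 4, 6, 8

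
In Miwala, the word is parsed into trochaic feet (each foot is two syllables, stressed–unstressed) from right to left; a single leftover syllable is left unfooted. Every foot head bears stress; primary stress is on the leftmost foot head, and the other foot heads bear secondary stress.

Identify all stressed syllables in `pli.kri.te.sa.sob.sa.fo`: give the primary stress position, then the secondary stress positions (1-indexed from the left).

Parse right to left into trochaic (ˈσσ) feet: pli (ˈkri.te) (ˈsa.sob) (ˈsa.fo). Syllable 1 is left unfooted.
Foot heads (stressed positions): 2, 4, 6.
End Rule Leftmost: primary stress on the leftmost head = syllable 2.
Secondary stress on 4, 6: pli.ˈkri.te.ˌsa.sob.ˌsa.fo.

primary 2, secondary 4, 6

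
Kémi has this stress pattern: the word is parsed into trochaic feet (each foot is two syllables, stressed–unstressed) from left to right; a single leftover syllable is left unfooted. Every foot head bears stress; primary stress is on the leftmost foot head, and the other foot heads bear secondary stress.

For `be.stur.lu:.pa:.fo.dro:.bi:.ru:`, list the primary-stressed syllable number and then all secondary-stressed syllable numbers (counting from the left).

Parse left to right into trochaic (ˈσσ) feet: (ˈbe.stur) (ˈlu:.pa:) (ˈfo.dro:) (ˈbi:.ru:).
Foot heads (stressed positions): 1, 3, 5, 7.
End Rule Leftmost: primary stress on the leftmost head = syllable 1.
Secondary stress on 3, 5, 7: ˈbe.stur.ˌlu:.pa:.ˌfo.dro:.ˌbi:.ru:.

primary 1, secondary 3, 5, 7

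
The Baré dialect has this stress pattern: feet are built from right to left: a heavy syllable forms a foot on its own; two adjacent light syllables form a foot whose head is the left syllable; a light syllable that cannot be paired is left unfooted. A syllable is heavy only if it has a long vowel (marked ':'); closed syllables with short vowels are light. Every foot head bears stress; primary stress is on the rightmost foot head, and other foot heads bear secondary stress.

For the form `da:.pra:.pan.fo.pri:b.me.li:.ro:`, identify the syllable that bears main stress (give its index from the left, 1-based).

8

Weights: 1 da: H, 2 pra: H, 3 pan L, 4 fo L, 5 pri:b H, 6 me L, 7 li: H, 8 ro: H.
Parse right to left (heavy = foot alone; LL = one foot; stranded L unfooted): (ˈda:) (ˈpra:) (ˈpan.fo) (ˈpri:b) me (ˈli:) (ˈro:).
Foot heads: 1, 2, 3, 5, 7, 8.
Primary stress on the rightmost head = syllable 8.
Primary stress: syllable 8 → da:.pra:.pan.fo.pri:b.me.li:.ˈro:.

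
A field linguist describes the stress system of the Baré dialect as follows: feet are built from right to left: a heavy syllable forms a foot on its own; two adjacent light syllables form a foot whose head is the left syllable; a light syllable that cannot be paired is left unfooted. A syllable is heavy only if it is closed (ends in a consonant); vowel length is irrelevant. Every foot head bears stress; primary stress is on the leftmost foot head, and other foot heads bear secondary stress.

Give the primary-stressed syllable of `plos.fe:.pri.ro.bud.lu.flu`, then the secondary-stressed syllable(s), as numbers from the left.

primary 1, secondary 3, 5, 6

Weights: 1 plos H, 2 fe: L, 3 pri L, 4 ro L, 5 bud H, 6 lu L, 7 flu L.
Parse right to left (heavy = foot alone; LL = one foot; stranded L unfooted): (ˈplos) fe: (ˈpri.ro) (ˈbud) (ˈlu.flu).
Foot heads: 1, 3, 5, 6.
Primary stress on the leftmost head = syllable 1.
Secondary stress on 3, 5, 6: ˈplos.fe:.ˌpri.ro.ˌbud.ˌlu.flu.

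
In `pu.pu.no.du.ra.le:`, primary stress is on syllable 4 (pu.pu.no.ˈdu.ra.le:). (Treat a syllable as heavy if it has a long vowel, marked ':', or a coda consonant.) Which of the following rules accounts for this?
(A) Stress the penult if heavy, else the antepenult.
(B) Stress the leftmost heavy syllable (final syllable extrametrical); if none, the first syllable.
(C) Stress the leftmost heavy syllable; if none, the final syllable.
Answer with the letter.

Rule A → syllable 4 ✓.
Rule B → syllable 1 (observed: 4).
Rule C → syllable 6 (observed: 4).

A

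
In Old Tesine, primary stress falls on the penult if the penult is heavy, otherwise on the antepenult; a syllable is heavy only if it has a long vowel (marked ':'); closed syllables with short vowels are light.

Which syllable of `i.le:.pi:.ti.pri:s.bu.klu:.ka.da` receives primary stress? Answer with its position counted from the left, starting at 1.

7

Weights: 7 klu: H, 8 ka L, 9 da L.
The penult (syllable 8, ka) is light, so stress falls on the antepenult (syllable 7, klu:).
Primary stress: syllable 7 → i.le:.pi:.ti.pri:s.bu.ˈklu:.ka.da.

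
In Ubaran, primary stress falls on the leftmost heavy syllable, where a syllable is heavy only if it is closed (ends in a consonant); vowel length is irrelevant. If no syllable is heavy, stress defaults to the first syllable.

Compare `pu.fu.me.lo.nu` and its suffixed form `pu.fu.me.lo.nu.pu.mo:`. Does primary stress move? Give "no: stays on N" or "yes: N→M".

no: stays on 1

Base `pu.fu.me.lo.nu` (5 syllables):
  Weights: 1 pu L, 2 fu L, 3 me L, 4 lo L, 5 nu L.
  No heavy syllable in the domain; default to the first syllable = syllable 1.
  → primary stress on syllable 1.
Suffixed `pu.fu.me.lo.nu.pu.mo:` (7 syllables):
  Weights: 1 pu L, 2 fu L, 3 me L, 4 lo L, 5 nu L, 6 pu L, 7 mo: L.
  No heavy syllable in the domain; default to the first syllable = syllable 1.
  → primary stress on syllable 1.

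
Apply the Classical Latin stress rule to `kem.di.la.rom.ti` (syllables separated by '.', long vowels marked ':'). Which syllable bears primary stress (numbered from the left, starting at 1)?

Classical Latin: stress the penult if heavy (long vowel or closed), else the antepenult.
Weights: 3 la L, 4 rom H, 5 ti L.
The penult (syllable 4, rom) is heavy, so it takes stress.
Stress on syllable 4: kem.di.la.ˈrom.ti.

4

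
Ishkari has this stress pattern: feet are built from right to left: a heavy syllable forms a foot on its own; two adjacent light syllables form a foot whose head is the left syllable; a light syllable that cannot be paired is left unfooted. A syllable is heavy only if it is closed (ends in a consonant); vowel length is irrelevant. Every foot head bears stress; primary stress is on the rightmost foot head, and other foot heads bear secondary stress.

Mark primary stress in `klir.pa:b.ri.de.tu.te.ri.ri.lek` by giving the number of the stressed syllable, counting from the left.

9

Weights: 1 klir H, 2 pa:b H, 3 ri L, 4 de L, 5 tu L, 6 te L, 7 ri L, 8 ri L, 9 lek H.
Parse right to left (heavy = foot alone; LL = one foot; stranded L unfooted): (ˈklir) (ˈpa:b) (ˈri.de) (ˈtu.te) (ˈri.ri) (ˈlek).
Foot heads: 1, 2, 3, 5, 7, 9.
Primary stress on the rightmost head = syllable 9.
Primary stress: syllable 9 → klir.pa:b.ri.de.tu.te.ri.ri.ˈlek.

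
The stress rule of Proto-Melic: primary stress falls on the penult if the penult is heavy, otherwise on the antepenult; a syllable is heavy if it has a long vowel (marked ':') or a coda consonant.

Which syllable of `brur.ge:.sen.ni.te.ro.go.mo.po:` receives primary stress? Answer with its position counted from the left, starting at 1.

Weights: 7 go L, 8 mo L, 9 po: H.
The penult (syllable 8, mo) is light, so stress falls on the antepenult (syllable 7, go).
Primary stress: syllable 7 → brur.ge:.sen.ni.te.ro.ˈgo.mo.po:.

7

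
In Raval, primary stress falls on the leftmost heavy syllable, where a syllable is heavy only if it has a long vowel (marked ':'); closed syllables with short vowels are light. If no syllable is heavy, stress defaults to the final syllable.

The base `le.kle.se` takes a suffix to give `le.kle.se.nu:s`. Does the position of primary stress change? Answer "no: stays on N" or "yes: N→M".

yes: 3→4

Base `le.kle.se` (3 syllables):
  Weights: 1 le L, 2 kle L, 3 se L.
  No heavy syllable in the domain; default to the final syllable = syllable 3.
  → primary stress on syllable 3.
Suffixed `le.kle.se.nu:s` (4 syllables):
  Weights: 1 le L, 2 kle L, 3 se L, 4 nu:s H.
  Heavy syllables in the domain: 4. The leftmost is syllable 4 (nu:s).
  → primary stress on syllable 4.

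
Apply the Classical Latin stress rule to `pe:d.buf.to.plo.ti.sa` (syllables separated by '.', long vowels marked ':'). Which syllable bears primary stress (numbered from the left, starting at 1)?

Classical Latin: stress the penult if heavy (long vowel or closed), else the antepenult.
Weights: 4 plo L, 5 ti L, 6 sa L.
The penult (syllable 5, ti) is light, so stress falls on the antepenult (syllable 4, plo).
Stress on syllable 4: pe:d.buf.to.ˈplo.ti.sa.

4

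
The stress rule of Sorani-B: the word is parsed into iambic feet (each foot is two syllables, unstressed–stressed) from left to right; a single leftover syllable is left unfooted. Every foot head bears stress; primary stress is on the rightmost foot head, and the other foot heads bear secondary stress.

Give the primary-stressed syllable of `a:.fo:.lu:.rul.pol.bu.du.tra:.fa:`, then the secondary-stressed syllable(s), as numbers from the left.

primary 8, secondary 2, 4, 6

Parse left to right into iambic (σˈσ) feet: (a:.ˈfo:) (lu:.ˈrul) (pol.ˈbu) (du.ˈtra:) fa:. Syllable 9 is left unfooted.
Foot heads (stressed positions): 2, 4, 6, 8.
End Rule Rightmost: primary stress on the rightmost head = syllable 8.
Secondary stress on 2, 4, 6: a:.ˌfo:.lu:.ˌrul.pol.ˌbu.du.ˈtra:.fa:.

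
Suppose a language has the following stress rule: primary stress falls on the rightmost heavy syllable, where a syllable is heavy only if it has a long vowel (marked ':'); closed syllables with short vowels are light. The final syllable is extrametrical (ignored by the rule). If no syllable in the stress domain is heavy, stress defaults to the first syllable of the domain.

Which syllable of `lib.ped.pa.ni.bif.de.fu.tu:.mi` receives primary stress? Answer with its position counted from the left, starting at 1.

The final syllable (9, mi) is extrametrical; the stress domain is syllables 1–8.
Weights: 1 lib L, 2 ped L, 3 pa L, 4 ni L, 5 bif L, 6 de L, 7 fu L, 8 tu: H.
Heavy syllables in the domain: 8. The rightmost is syllable 8 (tu:).
Primary stress: syllable 8 → lib.ped.pa.ni.bif.de.fu.ˈtu:.mi.

8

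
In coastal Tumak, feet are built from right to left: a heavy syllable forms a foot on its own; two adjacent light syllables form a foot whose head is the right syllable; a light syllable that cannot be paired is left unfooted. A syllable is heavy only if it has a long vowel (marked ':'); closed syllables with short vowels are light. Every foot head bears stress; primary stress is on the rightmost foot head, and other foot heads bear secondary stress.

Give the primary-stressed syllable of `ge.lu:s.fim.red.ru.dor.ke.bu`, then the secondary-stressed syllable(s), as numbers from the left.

primary 8, secondary 2, 4, 6

Weights: 1 ge L, 2 lu:s H, 3 fim L, 4 red L, 5 ru L, 6 dor L, 7 ke L, 8 bu L.
Parse right to left (heavy = foot alone; LL = one foot; stranded L unfooted): ge (ˈlu:s) (fim.ˈred) (ru.ˈdor) (ke.ˈbu).
Foot heads: 2, 4, 6, 8.
Primary stress on the rightmost head = syllable 8.
Secondary stress on 2, 4, 6: ge.ˌlu:s.fim.ˌred.ru.ˌdor.ke.ˈbu.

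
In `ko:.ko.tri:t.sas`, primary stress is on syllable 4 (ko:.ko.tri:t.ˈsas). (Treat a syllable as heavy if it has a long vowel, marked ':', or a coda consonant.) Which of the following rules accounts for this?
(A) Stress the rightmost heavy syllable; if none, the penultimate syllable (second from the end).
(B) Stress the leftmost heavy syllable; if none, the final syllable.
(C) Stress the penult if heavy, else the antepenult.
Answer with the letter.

A

Rule A → syllable 4 ✓.
Rule B → syllable 1 (observed: 4).
Rule C → syllable 3 (observed: 4).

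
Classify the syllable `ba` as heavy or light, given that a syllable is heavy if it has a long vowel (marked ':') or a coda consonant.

light

`ba`: short vowel, open (no coda). Short vowel, open → light.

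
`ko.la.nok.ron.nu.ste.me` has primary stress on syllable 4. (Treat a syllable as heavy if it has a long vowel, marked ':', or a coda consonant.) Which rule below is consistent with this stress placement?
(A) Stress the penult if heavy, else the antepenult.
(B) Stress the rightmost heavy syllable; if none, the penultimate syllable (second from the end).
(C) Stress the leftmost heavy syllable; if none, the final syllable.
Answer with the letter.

Rule A → syllable 5 (observed: 4).
Rule B → syllable 4 ✓.
Rule C → syllable 3 (observed: 4).

B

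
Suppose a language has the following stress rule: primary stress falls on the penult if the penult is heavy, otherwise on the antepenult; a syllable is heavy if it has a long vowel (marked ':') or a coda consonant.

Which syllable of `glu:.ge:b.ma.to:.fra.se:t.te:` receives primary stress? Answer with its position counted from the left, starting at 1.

6

Weights: 5 fra L, 6 se:t H, 7 te: H.
The penult (syllable 6, se:t) is heavy, so it takes stress.
Primary stress: syllable 6 → glu:.ge:b.ma.to:.fra.ˈse:t.te:.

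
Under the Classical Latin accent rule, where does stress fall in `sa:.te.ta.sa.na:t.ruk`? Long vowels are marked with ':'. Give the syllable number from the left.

Classical Latin: stress the penult if heavy (long vowel or closed), else the antepenult.
Weights: 4 sa L, 5 na:t H, 6 ruk H.
The penult (syllable 5, na:t) is heavy, so it takes stress.
Stress on syllable 5: sa:.te.ta.sa.ˈna:t.ruk.

5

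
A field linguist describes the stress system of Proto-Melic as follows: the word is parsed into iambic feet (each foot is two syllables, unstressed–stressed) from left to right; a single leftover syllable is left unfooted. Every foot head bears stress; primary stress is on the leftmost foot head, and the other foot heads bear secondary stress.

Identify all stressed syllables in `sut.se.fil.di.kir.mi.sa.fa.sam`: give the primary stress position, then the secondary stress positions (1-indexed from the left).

Parse left to right into iambic (σˈσ) feet: (sut.ˈse) (fil.ˈdi) (kir.ˈmi) (sa.ˈfa) sam. Syllable 9 is left unfooted.
Foot heads (stressed positions): 2, 4, 6, 8.
End Rule Leftmost: primary stress on the leftmost head = syllable 2.
Secondary stress on 4, 6, 8: sut.ˈse.fil.ˌdi.kir.ˌmi.sa.ˌfa.sam.

primary 2, secondary 4, 6, 8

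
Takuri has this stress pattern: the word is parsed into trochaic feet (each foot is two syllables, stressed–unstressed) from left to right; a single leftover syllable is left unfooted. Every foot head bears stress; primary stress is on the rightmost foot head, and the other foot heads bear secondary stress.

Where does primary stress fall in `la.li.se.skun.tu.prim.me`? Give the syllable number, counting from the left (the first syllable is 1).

Parse left to right into trochaic (ˈσσ) feet: (ˈla.li) (ˈse.skun) (ˈtu.prim) me. Syllable 7 is left unfooted.
Foot heads (stressed positions): 1, 3, 5.
End Rule Rightmost: primary stress on the rightmost head = syllable 5.
Primary stress: syllable 5 → la.li.se.skun.ˈtu.prim.me.

5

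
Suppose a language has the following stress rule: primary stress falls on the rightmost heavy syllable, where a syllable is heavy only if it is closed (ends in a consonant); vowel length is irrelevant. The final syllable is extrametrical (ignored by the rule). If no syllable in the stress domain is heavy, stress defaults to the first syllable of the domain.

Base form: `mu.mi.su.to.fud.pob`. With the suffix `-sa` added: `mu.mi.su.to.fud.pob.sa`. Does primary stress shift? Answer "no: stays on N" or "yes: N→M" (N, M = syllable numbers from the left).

yes: 5→6

Base `mu.mi.su.to.fud.pob` (6 syllables):
  The final syllable (6, pob) is extrametrical; the stress domain is syllables 1–5.
  Weights: 1 mu L, 2 mi L, 3 su L, 4 to L, 5 fud H.
  Heavy syllables in the domain: 5. The rightmost is syllable 5 (fud).
  → primary stress on syllable 5.
Suffixed `mu.mi.su.to.fud.pob.sa` (7 syllables):
  The final syllable (7, sa) is extrametrical; the stress domain is syllables 1–6.
  Weights: 1 mu L, 2 mi L, 3 su L, 4 to L, 5 fud H, 6 pob H.
  Heavy syllables in the domain: 5, 6. The rightmost is syllable 6 (pob).
  → primary stress on syllable 6.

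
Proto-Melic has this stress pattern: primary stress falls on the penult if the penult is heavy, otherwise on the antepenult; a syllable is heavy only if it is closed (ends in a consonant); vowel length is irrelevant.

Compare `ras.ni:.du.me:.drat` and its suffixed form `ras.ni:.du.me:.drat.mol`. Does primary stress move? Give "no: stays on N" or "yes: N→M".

Base `ras.ni:.du.me:.drat` (5 syllables):
  Weights: 3 du L, 4 me: L, 5 drat H.
  The penult (syllable 4, me:) is light, so stress falls on the antepenult (syllable 3, du).
  → primary stress on syllable 3.
Suffixed `ras.ni:.du.me:.drat.mol` (6 syllables):
  Weights: 4 me: L, 5 drat H, 6 mol H.
  The penult (syllable 5, drat) is heavy, so it takes stress.
  → primary stress on syllable 5.

yes: 3→5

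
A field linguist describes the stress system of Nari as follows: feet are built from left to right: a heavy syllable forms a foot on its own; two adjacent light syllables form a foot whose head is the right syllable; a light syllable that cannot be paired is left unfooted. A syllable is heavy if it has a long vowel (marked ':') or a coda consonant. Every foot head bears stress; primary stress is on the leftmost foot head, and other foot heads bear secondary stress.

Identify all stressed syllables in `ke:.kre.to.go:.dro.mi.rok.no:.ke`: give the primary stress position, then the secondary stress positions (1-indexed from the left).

primary 1, secondary 3, 4, 6, 7, 8

Weights: 1 ke: H, 2 kre L, 3 to L, 4 go: H, 5 dro L, 6 mi L, 7 rok H, 8 no: H, 9 ke L.
Parse left to right (heavy = foot alone; LL = one foot; stranded L unfooted): (ˈke:) (kre.ˈto) (ˈgo:) (dro.ˈmi) (ˈrok) (ˈno:) ke.
Foot heads: 1, 3, 4, 6, 7, 8.
Primary stress on the leftmost head = syllable 1.
Secondary stress on 3, 4, 6, 7, 8: ˈke:.kre.ˌto.ˌgo:.dro.ˌmi.ˌrok.ˌno:.ke.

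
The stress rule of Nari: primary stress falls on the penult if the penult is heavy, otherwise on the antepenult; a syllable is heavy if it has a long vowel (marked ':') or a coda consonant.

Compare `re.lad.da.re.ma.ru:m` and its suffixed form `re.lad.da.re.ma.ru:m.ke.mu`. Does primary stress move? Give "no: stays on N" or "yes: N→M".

yes: 4→6

Base `re.lad.da.re.ma.ru:m` (6 syllables):
  Weights: 4 re L, 5 ma L, 6 ru:m H.
  The penult (syllable 5, ma) is light, so stress falls on the antepenult (syllable 4, re).
  → primary stress on syllable 4.
Suffixed `re.lad.da.re.ma.ru:m.ke.mu` (8 syllables):
  Weights: 6 ru:m H, 7 ke L, 8 mu L.
  The penult (syllable 7, ke) is light, so stress falls on the antepenult (syllable 6, ru:m).
  → primary stress on syllable 6.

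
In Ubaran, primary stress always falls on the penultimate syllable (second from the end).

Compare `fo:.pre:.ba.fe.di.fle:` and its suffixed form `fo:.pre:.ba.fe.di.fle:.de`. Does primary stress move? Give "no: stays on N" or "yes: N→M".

yes: 5→6

Base `fo:.pre:.ba.fe.di.fle:` (6 syllables):
  The word has 6 syllables; the penultimate syllable (second from the end) is syllable 5 (di).
  → primary stress on syllable 5.
Suffixed `fo:.pre:.ba.fe.di.fle:.de` (7 syllables):
  The word has 7 syllables; the penultimate syllable (second from the end) is syllable 6 (fle:).
  → primary stress on syllable 6.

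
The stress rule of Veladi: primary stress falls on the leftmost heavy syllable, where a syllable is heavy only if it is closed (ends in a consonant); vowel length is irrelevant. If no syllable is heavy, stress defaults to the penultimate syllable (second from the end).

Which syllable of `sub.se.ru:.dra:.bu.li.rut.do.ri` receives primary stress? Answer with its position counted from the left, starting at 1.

1

Weights: 1 sub H, 2 se L, 3 ru: L, 4 dra: L, 5 bu L, 6 li L, 7 rut H, 8 do L, 9 ri L.
Heavy syllables in the domain: 1, 7. The leftmost is syllable 1 (sub).
Primary stress: syllable 1 → ˈsub.se.ru:.dra:.bu.li.rut.do.ri.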